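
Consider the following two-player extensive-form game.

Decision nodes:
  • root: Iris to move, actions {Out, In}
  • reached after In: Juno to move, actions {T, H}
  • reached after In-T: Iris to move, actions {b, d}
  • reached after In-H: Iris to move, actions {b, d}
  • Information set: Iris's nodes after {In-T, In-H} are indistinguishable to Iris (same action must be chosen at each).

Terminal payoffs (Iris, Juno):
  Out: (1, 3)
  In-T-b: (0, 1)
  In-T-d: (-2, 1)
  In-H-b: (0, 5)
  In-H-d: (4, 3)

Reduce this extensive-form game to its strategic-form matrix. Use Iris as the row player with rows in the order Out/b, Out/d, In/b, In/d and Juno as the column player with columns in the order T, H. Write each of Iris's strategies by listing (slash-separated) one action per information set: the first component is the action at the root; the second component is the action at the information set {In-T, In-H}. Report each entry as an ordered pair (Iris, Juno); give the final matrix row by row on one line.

             T        H
Out/b    (1,3)    (1,3)
Out/d    (1,3)    (1,3)
 In/b    (0,1)    (0,5)
 In/d   (-2,1)    (4,3)

Out/b: (1,3) (1,3) | Out/d: (1,3) (1,3) | In/b: (0,1) (0,5) | In/d: (-2,1) (4,3)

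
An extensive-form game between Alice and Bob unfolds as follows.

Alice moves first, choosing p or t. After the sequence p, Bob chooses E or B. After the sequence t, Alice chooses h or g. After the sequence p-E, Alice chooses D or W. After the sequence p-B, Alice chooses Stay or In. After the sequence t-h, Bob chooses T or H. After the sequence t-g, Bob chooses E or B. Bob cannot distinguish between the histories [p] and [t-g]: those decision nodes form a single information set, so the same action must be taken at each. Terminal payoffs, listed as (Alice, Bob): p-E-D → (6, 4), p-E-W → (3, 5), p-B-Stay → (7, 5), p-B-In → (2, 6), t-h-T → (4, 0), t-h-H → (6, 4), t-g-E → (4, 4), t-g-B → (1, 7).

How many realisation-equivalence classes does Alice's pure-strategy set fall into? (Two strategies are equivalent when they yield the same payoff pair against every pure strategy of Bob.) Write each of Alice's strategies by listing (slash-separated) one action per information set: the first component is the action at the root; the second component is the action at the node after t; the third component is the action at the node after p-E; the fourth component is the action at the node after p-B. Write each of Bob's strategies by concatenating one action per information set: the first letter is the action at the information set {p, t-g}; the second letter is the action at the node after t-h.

Alice has 16 pure strategies: p/h/D/Stay, p/h/D/In, p/h/W/Stay, p/h/W/In, p/g/D/Stay, p/g/D/In, p/g/W/Stay, p/g/W/In, t/h/D/Stay, t/h/D/In, t/h/W/Stay, t/h/W/In, t/g/D/Stay, t/g/D/In, t/g/W/Stay, t/g/W/In. Columns: ET, EH, BT, BH.
{p/h/D/Stay, p/g/D/Stay} → row (6,4) (6,4) (7,5) (7,5)
{p/h/D/In, p/g/D/In} → row (6,4) (6,4) (2,6) (2,6)
{p/h/W/Stay, p/g/W/Stay} → row (3,5) (3,5) (7,5) (7,5)
{p/h/W/In, p/g/W/In} → row (3,5) (3,5) (2,6) (2,6)
{t/h/D/Stay, t/h/D/In, t/h/W/Stay, t/h/W/In} → row (4,0) (6,4) (4,0) (6,4)
{t/g/D/Stay, t/g/D/In, t/g/W/Stay, t/g/W/In} → row (4,4) (4,4) (1,7) (1,7)
That's 6 distinct rows out of 16 strategies.

6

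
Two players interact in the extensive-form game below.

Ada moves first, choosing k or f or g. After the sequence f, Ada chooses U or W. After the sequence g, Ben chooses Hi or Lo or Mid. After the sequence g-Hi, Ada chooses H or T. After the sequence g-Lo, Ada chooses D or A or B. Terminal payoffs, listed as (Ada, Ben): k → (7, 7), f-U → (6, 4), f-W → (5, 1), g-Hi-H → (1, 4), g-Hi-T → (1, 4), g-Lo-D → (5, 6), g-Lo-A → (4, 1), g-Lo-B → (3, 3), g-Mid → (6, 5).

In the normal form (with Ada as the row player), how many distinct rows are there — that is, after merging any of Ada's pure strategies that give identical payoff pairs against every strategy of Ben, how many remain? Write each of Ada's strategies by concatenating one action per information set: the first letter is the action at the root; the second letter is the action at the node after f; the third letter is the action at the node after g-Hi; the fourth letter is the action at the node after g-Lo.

6

Ada has 36 pure strategies: kUHD, kUHA, kUHB, kUTD, kUTA, kUTB, kWHD, kWHA, kWHB, kWTD, kWTA, kWTB, fUHD, fUHA, fUHB, fUTD, fUTA, fUTB, fWHD, fWHA, fWHB, fWTD, fWTA, fWTB, gUHD, gUHA, gUHB, gUTD, gUTA, gUTB, gWHD, gWHA, gWHB, gWTD, gWTA, gWTB. Columns: Hi, Lo, Mid.
{kUHD, kUHA, kUHB, kUTD, kUTA, kUTB, kWHD, kWHA, kWHB, kWTD, kWTA, kWTB} → row (7,7) (7,7) (7,7)
{fUHD, fUHA, fUHB, fUTD, fUTA, fUTB} → row (6,4) (6,4) (6,4)
{fWHD, fWHA, fWHB, fWTD, fWTA, fWTB} → row (5,1) (5,1) (5,1)
{gUHD, gUTD, gWHD, gWTD} → row (1,4) (5,6) (6,5)
{gUHA, gUTA, gWHA, gWTA} → row (1,4) (4,1) (6,5)
{gUHB, gUTB, gWHB, gWTB} → row (1,4) (3,3) (6,5)
That's 6 distinct rows out of 36 strategies.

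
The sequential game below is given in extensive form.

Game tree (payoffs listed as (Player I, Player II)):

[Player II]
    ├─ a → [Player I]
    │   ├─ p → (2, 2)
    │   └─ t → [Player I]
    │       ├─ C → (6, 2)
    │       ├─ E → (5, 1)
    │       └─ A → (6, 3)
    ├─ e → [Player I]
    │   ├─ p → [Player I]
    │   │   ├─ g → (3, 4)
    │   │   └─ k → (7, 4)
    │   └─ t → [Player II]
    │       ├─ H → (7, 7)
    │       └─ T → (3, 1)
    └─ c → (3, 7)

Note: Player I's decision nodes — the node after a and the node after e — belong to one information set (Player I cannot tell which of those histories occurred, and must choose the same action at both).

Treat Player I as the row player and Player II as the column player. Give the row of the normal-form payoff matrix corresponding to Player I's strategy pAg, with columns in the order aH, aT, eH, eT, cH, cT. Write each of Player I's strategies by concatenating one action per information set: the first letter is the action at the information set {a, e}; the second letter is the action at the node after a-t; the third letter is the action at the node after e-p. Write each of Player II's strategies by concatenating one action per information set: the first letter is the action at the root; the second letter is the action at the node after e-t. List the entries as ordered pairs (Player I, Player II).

(2,2) (2,2) (3,4) (3,4) (3,7) (3,7)

vs aH: Player II plays a → Player I plays p at [a] → (2, 2)
vs aT: Player II plays a → Player I plays p at [a] → (2, 2)
vs eH: Player II plays e → Player I plays p at [e] → Player I plays g at [e-p] → (3, 4)
vs eT: Player II plays e → Player I plays p at [e] → Player I plays g at [e-p] → (3, 4)
vs cH: Player II plays c → (3, 7)
vs cT: Player II plays c → (3, 7)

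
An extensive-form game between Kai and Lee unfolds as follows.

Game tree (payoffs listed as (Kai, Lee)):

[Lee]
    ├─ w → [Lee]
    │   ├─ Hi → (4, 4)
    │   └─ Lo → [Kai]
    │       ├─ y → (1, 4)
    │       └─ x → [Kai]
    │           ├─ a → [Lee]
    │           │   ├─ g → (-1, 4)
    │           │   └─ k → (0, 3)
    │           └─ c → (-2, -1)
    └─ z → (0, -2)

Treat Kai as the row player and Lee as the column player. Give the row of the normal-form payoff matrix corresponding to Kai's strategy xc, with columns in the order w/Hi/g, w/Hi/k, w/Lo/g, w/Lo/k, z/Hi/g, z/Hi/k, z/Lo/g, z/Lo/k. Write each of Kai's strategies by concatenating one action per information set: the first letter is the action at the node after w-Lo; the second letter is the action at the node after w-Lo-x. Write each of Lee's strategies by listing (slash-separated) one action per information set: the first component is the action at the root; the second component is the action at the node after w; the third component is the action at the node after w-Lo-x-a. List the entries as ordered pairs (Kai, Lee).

vs w/Hi/g: Lee plays w → Lee plays Hi at [w] → (4, 4)
vs w/Hi/k: Lee plays w → Lee plays Hi at [w] → (4, 4)
vs w/Lo/g: Lee plays w → Lee plays Lo at [w] → Kai plays x at [w-Lo] → Kai plays c at [w-Lo-x] → (-2, -1)
vs w/Lo/k: Lee plays w → Lee plays Lo at [w] → Kai plays x at [w-Lo] → Kai plays c at [w-Lo-x] → (-2, -1)
vs z/Hi/g: Lee plays z → (0, -2)
vs z/Hi/k: Lee plays z → (0, -2)
vs z/Lo/g: Lee plays z → (0, -2)
vs z/Lo/k: Lee plays z → (0, -2)

(4,4) (4,4) (-2,-1) (-2,-1) (0,-2) (0,-2) (0,-2) (0,-2)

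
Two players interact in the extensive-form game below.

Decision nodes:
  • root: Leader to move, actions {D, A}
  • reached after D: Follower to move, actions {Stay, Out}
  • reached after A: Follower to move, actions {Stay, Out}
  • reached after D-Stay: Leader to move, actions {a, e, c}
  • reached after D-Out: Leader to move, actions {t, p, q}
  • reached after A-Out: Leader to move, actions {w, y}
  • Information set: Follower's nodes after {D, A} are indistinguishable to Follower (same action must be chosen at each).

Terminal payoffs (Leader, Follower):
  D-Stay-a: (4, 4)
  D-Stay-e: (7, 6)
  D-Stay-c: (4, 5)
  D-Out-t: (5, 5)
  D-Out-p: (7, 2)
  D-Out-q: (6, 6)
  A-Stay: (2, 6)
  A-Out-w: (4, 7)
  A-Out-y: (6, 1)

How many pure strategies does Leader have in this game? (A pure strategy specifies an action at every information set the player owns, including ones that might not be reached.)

Leader owns the root with actions {D, A} — two choices.
Leader owns the node after D-Stay with actions {a, e, c} — three choices.
Leader owns the node after D-Out with actions {t, p, q} — three choices.
Leader owns the node after A-Out with actions {w, y} — two choices.
A pure strategy fixes one action at each information set independently, so the count is the product 2 × 3 × 3 × 2 = 36.

36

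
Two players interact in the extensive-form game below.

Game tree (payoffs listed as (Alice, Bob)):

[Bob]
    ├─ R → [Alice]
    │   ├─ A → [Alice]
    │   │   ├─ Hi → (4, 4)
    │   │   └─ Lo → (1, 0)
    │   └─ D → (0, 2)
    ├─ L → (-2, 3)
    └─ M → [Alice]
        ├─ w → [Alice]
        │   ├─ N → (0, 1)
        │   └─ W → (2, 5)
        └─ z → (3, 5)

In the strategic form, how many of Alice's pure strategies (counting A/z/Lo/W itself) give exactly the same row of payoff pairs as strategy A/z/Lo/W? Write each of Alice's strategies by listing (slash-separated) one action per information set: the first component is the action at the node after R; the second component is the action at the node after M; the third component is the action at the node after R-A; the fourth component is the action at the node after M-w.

Row for A/z/Lo/W (columns R, L, M): (1,0) (-2,3) (3,5).
Under A/z/Lo/W, Alice's choice at the node after M-w can never be reached regardless of what Bob does, so varying those choices leaves every outcome unchanged.
Holding the reachable choices fixed and varying the unreachable one freely already gives 2 equivalent strategies.
No other strategy reproduces this row, so those 2 are the full class: A/z/Lo/N, A/z/Lo/W.

2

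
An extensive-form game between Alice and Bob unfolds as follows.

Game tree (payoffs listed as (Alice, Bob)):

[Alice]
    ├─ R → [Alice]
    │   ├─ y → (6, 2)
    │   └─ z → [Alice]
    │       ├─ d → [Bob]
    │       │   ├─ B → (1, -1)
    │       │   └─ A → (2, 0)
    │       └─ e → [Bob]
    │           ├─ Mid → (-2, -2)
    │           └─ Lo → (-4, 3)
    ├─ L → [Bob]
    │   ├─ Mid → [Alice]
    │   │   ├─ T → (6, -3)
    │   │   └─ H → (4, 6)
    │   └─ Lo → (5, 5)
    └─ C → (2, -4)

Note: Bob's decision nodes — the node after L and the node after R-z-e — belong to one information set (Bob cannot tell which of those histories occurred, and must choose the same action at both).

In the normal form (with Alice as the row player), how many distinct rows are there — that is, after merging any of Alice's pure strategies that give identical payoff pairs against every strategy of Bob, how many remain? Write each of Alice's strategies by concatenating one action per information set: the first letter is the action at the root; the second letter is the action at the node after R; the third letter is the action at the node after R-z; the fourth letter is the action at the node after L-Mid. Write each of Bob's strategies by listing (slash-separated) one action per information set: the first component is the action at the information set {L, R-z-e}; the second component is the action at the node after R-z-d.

6

Alice has 24 pure strategies: RydT, RydH, RyeT, RyeH, RzdT, RzdH, RzeT, RzeH, LydT, LydH, LyeT, LyeH, LzdT, LzdH, LzeT, LzeH, CydT, CydH, CyeT, CyeH, CzdT, CzdH, CzeT, CzeH. Columns: Mid/B, Mid/A, Lo/B, Lo/A.
{RydT, RydH, RyeT, RyeH} → row (6,2) (6,2) (6,2) (6,2)
{RzdT, RzdH} → row (1,-1) (2,0) (1,-1) (2,0)
{RzeT, RzeH} → row (-2,-2) (-2,-2) (-4,3) (-4,3)
{LydT, LyeT, LzdT, LzeT} → row (6,-3) (6,-3) (5,5) (5,5)
{LydH, LyeH, LzdH, LzeH} → row (4,6) (4,6) (5,5) (5,5)
{CydT, CydH, CyeT, CyeH, CzdT, CzdH, CzeT, CzeH} → row (2,-4) (2,-4) (2,-4) (2,-4)
That's 6 distinct rows out of 24 strategies.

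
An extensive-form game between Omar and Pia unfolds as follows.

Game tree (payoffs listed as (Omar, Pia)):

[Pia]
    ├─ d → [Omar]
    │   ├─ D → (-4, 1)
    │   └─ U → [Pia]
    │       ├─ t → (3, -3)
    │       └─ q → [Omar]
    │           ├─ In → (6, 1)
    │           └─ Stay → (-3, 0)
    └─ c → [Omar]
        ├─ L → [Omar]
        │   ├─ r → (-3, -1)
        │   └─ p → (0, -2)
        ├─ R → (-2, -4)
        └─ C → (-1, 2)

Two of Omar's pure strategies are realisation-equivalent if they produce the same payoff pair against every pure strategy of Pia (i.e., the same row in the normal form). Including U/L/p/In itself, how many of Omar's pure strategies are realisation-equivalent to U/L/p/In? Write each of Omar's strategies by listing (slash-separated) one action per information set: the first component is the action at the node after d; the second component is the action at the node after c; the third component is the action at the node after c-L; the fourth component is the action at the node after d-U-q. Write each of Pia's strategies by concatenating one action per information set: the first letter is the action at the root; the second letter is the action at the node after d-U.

Row for U/L/p/In (columns dt, dq, ct, cq): (3,-3) (6,1) (0,-2) (0,-2).
Every one of Omar's information sets is on the play path for some reply by Pia when Omar follows U/L/p/In.
Changing the action at any of them therefore changes at least one column, so only U/L/p/In itself gives this row.

1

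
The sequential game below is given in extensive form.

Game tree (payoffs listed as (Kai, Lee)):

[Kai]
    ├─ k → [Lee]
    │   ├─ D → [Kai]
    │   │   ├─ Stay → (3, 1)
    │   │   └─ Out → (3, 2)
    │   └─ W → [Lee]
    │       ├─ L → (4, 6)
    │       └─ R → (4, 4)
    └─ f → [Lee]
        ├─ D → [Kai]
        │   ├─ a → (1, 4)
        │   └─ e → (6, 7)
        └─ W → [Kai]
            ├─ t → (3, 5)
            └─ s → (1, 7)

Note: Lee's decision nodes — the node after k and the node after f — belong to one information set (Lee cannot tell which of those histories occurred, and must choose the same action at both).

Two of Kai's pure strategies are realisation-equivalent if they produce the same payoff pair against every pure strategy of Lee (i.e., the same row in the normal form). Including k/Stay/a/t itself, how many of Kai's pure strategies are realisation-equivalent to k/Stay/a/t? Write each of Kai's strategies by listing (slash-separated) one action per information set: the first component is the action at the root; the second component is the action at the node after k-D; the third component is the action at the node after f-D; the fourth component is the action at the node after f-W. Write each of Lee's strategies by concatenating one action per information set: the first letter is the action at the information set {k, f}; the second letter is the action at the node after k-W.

Row for k/Stay/a/t (columns DL, DR, WL, WR): (3,1) (3,1) (4,6) (4,4).
Under k/Stay/a/t, Kai's choice at the node after f-D and at the node after f-W can never be reached regardless of what Lee does, so varying those choices leaves every outcome unchanged.
Holding the reachable choices fixed and varying the unreachable ones freely already gives 2 × 2 = 4 equivalent strategies.
No other strategy reproduces this row, so those 4 are the full class: k/Stay/a/t, k/Stay/a/s, k/Stay/e/t, k/Stay/e/s.

4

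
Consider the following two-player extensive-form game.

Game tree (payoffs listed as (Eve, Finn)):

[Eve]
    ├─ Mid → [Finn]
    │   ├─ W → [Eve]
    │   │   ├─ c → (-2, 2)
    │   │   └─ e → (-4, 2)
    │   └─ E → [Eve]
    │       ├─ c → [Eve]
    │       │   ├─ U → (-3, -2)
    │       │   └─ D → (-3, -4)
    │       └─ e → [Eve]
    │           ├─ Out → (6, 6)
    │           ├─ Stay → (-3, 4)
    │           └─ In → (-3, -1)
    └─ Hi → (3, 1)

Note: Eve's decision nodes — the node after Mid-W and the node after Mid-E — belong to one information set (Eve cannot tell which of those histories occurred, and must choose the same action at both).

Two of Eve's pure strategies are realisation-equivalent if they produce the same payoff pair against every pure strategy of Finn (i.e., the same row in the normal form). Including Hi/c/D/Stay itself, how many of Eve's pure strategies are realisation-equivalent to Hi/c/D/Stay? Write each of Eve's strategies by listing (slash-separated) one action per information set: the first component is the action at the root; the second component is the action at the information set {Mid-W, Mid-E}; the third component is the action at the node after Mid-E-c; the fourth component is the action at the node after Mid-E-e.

Row for Hi/c/D/Stay (columns W, E): (3,1) (3,1).
Under Hi/c/D/Stay, Eve's choice at the information set {Mid-W, Mid-E} and at the node after Mid-E-c and at the node after Mid-E-e can never be reached regardless of what Finn does, so varying those choices leaves every outcome unchanged.
Holding the reachable choices fixed and varying the unreachable ones freely already gives 2 × 2 × 3 = 12 equivalent strategies.
No other strategy reproduces this row, so those 12 are the full class: Hi/c/U/Out, Hi/c/U/Stay, Hi/c/U/In, Hi/c/D/Out, Hi/c/D/Stay, Hi/c/D/In, Hi/e/U/Out, Hi/e/U/Stay, Hi/e/U/In, Hi/e/D/Out, Hi/e/D/Stay, Hi/e/D/In.

12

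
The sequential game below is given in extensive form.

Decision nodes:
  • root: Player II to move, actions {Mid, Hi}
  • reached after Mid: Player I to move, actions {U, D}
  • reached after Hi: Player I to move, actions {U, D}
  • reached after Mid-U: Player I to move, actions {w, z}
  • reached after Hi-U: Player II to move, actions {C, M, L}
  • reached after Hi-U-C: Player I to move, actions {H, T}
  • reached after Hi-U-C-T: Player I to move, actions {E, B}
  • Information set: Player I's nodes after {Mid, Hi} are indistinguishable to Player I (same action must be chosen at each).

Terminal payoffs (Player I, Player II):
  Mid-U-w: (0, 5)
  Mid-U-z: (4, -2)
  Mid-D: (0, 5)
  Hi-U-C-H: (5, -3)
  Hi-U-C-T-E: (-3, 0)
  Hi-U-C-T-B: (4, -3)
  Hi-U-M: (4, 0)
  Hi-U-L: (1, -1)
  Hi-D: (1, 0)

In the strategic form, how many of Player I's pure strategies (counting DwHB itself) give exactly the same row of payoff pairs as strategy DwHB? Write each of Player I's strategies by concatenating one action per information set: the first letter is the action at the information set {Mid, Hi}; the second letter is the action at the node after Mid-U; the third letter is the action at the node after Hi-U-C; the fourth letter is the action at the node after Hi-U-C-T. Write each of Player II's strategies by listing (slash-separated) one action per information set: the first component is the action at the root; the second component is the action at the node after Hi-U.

Row for DwHB (columns Mid/C, Mid/M, Mid/L, Hi/C, Hi/M, Hi/L): (0,5) (0,5) (0,5) (1,0) (1,0) (1,0).
Under DwHB, Player I's choice at the node after Mid-U and at the node after Hi-U-C and at the node after Hi-U-C-T can never be reached regardless of what Player II does, so varying those choices leaves every outcome unchanged.
Holding the reachable choices fixed and varying the unreachable ones freely already gives 2 × 2 × 2 = 8 equivalent strategies.
No other strategy reproduces this row, so those 8 are the full class: DwHE, DwHB, DwTE, DwTB, DzHE, DzHB, DzTE, DzTB.

8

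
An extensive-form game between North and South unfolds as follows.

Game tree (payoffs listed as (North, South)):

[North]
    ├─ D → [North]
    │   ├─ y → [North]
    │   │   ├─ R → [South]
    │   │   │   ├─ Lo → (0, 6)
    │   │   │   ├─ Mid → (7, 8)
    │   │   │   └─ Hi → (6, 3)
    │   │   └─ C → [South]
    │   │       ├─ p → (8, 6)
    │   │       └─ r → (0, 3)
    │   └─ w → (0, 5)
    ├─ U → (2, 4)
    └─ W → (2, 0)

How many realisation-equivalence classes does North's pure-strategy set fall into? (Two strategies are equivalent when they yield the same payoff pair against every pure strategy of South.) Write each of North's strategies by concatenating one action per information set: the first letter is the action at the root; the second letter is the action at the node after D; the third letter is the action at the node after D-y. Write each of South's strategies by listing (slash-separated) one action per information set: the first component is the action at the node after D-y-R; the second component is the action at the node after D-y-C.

North has 12 pure strategies: DyR, DyC, DwR, DwC, UyR, UyC, UwR, UwC, WyR, WyC, WwR, WwC. Columns: Lo/p, Lo/r, Mid/p, Mid/r, Hi/p, Hi/r.
{DyR} → row (0,6) (0,6) (7,8) (7,8) (6,3) (6,3)
{DyC} → row (8,6) (0,3) (8,6) (0,3) (8,6) (0,3)
{DwR, DwC} → row (0,5) (0,5) (0,5) (0,5) (0,5) (0,5)
{UyR, UyC, UwR, UwC} → row (2,4) (2,4) (2,4) (2,4) (2,4) (2,4)
{WyR, WyC, WwR, WwC} → row (2,0) (2,0) (2,0) (2,0) (2,0) (2,0)
That's 5 distinct rows out of 12 strategies.

5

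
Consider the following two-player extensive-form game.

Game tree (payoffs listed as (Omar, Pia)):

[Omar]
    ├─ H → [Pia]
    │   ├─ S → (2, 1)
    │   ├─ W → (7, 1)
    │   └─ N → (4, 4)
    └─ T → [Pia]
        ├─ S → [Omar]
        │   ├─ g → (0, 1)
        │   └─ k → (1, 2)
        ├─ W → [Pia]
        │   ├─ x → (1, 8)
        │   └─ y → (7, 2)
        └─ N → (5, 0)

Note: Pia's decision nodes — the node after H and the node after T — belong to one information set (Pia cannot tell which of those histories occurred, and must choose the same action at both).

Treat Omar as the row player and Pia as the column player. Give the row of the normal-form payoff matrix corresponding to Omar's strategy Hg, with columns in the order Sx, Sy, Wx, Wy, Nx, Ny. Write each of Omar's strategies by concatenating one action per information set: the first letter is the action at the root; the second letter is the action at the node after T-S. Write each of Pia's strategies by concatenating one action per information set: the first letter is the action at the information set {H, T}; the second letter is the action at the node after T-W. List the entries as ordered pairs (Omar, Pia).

vs Sx: Omar plays H → Pia plays S at [H] → (2, 1)
vs Sy: Omar plays H → Pia plays S at [H] → (2, 1)
vs Wx: Omar plays H → Pia plays W at [H] → (7, 1)
vs Wy: Omar plays H → Pia plays W at [H] → (7, 1)
vs Nx: Omar plays H → Pia plays N at [H] → (4, 4)
vs Ny: Omar plays H → Pia plays N at [H] → (4, 4)

(2,1) (2,1) (7,1) (7,1) (4,4) (4,4)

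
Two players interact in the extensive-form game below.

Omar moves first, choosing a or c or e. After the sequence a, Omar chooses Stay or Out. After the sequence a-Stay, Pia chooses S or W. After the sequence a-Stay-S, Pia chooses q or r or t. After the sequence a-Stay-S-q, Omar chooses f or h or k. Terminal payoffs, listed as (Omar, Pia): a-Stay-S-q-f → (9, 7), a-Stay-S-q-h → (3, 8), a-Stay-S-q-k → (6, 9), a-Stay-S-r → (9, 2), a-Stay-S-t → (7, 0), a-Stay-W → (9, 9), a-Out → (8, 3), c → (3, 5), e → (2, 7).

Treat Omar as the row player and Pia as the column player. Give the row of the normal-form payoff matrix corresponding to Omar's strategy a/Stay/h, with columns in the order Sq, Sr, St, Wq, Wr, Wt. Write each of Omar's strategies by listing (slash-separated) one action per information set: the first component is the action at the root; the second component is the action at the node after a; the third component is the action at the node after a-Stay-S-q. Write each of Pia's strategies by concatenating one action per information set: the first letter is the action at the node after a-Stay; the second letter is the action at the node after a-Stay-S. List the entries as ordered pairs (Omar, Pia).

(3,8) (9,2) (7,0) (9,9) (9,9) (9,9)

vs Sq: Omar plays a → Omar plays Stay at [a] → Pia plays S at [a-Stay] → Pia plays q at [a-Stay-S] → Omar plays h at [a-Stay-S-q] → (3, 8)
vs Sr: Omar plays a → Omar plays Stay at [a] → Pia plays S at [a-Stay] → Pia plays r at [a-Stay-S] → (9, 2)
vs St: Omar plays a → Omar plays Stay at [a] → Pia plays S at [a-Stay] → Pia plays t at [a-Stay-S] → (7, 0)
vs Wq: Omar plays a → Omar plays Stay at [a] → Pia plays W at [a-Stay] → (9, 9)
vs Wr: Omar plays a → Omar plays Stay at [a] → Pia plays W at [a-Stay] → (9, 9)
vs Wt: Omar plays a → Omar plays Stay at [a] → Pia plays W at [a-Stay] → (9, 9)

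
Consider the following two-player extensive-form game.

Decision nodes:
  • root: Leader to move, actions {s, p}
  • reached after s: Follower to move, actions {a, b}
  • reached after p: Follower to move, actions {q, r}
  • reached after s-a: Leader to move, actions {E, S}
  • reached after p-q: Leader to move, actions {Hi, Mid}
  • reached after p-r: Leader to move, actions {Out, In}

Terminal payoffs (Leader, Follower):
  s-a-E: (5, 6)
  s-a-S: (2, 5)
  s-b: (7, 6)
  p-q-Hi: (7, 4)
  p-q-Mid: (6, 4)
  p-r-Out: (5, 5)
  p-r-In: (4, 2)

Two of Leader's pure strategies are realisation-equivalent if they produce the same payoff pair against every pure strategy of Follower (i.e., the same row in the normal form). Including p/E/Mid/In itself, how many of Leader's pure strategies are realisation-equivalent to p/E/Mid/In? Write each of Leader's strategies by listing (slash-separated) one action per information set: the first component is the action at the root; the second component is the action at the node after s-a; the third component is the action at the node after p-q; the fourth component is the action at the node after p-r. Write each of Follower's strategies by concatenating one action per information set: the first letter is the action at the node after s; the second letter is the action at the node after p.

Row for p/E/Mid/In (columns aq, ar, bq, br): (6,4) (4,2) (6,4) (4,2).
Under p/E/Mid/In, Leader's choice at the node after s-a can never be reached regardless of what Follower does, so varying those choices leaves every outcome unchanged.
Holding the reachable choices fixed and varying the unreachable one freely already gives 2 equivalent strategies.
No other strategy reproduces this row, so those 2 are the full class: p/E/Mid/In, p/S/Mid/In.

2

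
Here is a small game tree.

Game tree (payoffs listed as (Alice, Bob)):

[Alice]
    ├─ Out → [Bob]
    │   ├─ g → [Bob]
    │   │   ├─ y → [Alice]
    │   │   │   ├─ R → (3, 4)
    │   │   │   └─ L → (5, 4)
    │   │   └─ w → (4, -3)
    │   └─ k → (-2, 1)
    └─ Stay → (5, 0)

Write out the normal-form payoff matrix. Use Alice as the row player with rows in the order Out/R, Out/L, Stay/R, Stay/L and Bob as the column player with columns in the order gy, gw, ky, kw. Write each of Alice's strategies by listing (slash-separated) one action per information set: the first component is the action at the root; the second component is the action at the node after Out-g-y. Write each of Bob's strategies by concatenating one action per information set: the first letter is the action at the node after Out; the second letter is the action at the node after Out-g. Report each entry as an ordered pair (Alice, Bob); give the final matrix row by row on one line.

Out/R: (3,4) (4,-3) (-2,1) (-2,1) | Out/L: (5,4) (4,-3) (-2,1) (-2,1) | Stay/R: (5,0) (5,0) (5,0) (5,0) | Stay/L: (5,0) (5,0) (5,0) (5,0)

             gy       gw       ky       kw
 Out/R    (3,4)   (4,-3)   (-2,1)   (-2,1)
 Out/L    (5,4)   (4,-3)   (-2,1)   (-2,1)
Stay/R    (5,0)    (5,0)    (5,0)    (5,0)
Stay/L    (5,0)    (5,0)    (5,0)    (5,0)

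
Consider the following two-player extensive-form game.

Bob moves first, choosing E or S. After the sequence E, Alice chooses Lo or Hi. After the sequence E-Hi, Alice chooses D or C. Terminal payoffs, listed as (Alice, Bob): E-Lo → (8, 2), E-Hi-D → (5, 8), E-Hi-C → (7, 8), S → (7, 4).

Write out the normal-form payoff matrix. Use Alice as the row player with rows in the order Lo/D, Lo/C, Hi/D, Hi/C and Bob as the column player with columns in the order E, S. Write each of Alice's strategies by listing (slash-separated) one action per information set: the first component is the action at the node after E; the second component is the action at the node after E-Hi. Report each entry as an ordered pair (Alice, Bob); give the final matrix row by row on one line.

Lo/D: (8,2) (7,4) | Lo/C: (8,2) (7,4) | Hi/D: (5,8) (7,4) | Hi/C: (7,8) (7,4)

            E        S
Lo/D    (8,2)    (7,4)
Lo/C    (8,2)    (7,4)
Hi/D    (5,8)    (7,4)
Hi/C    (7,8)    (7,4)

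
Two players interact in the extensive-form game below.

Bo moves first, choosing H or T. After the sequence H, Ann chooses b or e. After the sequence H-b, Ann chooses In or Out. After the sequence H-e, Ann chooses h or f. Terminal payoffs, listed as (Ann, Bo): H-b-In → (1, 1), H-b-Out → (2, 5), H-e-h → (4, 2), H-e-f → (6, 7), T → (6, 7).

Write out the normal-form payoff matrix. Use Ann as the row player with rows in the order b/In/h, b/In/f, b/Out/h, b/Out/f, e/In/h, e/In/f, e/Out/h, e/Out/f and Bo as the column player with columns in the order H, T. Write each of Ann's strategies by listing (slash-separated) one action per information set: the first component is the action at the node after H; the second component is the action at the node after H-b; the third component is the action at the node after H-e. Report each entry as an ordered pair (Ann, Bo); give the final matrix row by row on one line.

Row b/In/h: H→(1,1), T→(6,7)
Row b/In/f: H→(1,1), T→(6,7)
Row b/Out/h: H→(2,5), T→(6,7)
Row b/Out/f: H→(2,5), T→(6,7)
Row e/In/h: H→(4,2), T→(6,7)
Row e/In/f: H→(6,7), T→(6,7)
Row e/Out/h: H→(4,2), T→(6,7)
Row e/Out/f: H→(6,7), T→(6,7)

b/In/h: (1,1) (6,7) | b/In/f: (1,1) (6,7) | b/Out/h: (2,5) (6,7) | b/Out/f: (2,5) (6,7) | e/In/h: (4,2) (6,7) | e/In/f: (6,7) (6,7) | e/Out/h: (4,2) (6,7) | e/Out/f: (6,7) (6,7)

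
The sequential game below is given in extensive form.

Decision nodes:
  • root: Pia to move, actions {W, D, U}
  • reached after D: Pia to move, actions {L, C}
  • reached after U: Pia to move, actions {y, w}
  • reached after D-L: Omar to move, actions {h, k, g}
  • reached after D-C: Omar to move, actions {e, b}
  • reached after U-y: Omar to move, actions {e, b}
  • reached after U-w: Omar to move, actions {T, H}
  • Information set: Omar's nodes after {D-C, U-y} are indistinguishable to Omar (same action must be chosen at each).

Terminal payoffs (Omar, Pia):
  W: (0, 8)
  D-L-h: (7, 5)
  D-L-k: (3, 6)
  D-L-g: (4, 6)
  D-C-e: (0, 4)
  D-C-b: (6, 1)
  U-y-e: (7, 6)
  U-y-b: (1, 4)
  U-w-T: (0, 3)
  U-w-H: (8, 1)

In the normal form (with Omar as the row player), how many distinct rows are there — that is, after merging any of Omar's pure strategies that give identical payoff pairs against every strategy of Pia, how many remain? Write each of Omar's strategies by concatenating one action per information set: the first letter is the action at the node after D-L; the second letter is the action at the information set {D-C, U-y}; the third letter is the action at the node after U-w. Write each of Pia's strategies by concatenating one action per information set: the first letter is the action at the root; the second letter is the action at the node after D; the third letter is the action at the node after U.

12

Omar has 12 pure strategies: heT, heH, hbT, hbH, keT, keH, kbT, kbH, geT, geH, gbT, gbH. Columns: WLy, WLw, WCy, WCw, DLy, DLw, DCy, DCw, ULy, ULw, UCy, UCw.
{heT} → row (0,8) (0,8) (0,8) (0,8) (7,5) (7,5) (0,4) (0,4) (7,6) (0,3) (7,6) (0,3)
{heH} → row (0,8) (0,8) (0,8) (0,8) (7,5) (7,5) (0,4) (0,4) (7,6) (8,1) (7,6) (8,1)
{hbT} → row (0,8) (0,8) (0,8) (0,8) (7,5) (7,5) (6,1) (6,1) (1,4) (0,3) (1,4) (0,3)
{hbH} → row (0,8) (0,8) (0,8) (0,8) (7,5) (7,5) (6,1) (6,1) (1,4) (8,1) (1,4) (8,1)
{keT} → row (0,8) (0,8) (0,8) (0,8) (3,6) (3,6) (0,4) (0,4) (7,6) (0,3) (7,6) (0,3)
{keH} → row (0,8) (0,8) (0,8) (0,8) (3,6) (3,6) (0,4) (0,4) (7,6) (8,1) (7,6) (8,1)
{kbT} → row (0,8) (0,8) (0,8) (0,8) (3,6) (3,6) (6,1) (6,1) (1,4) (0,3) (1,4) (0,3)
{kbH} → row (0,8) (0,8) (0,8) (0,8) (3,6) (3,6) (6,1) (6,1) (1,4) (8,1) (1,4) (8,1)
{geT} → row (0,8) (0,8) (0,8) (0,8) (4,6) (4,6) (0,4) (0,4) (7,6) (0,3) (7,6) (0,3)
{geH} → row (0,8) (0,8) (0,8) (0,8) (4,6) (4,6) (0,4) (0,4) (7,6) (8,1) (7,6) (8,1)
{gbT} → row (0,8) (0,8) (0,8) (0,8) (4,6) (4,6) (6,1) (6,1) (1,4) (0,3) (1,4) (0,3)
{gbH} → row (0,8) (0,8) (0,8) (0,8) (4,6) (4,6) (6,1) (6,1) (1,4) (8,1) (1,4) (8,1)
That's 12 distinct rows out of 12 strategies.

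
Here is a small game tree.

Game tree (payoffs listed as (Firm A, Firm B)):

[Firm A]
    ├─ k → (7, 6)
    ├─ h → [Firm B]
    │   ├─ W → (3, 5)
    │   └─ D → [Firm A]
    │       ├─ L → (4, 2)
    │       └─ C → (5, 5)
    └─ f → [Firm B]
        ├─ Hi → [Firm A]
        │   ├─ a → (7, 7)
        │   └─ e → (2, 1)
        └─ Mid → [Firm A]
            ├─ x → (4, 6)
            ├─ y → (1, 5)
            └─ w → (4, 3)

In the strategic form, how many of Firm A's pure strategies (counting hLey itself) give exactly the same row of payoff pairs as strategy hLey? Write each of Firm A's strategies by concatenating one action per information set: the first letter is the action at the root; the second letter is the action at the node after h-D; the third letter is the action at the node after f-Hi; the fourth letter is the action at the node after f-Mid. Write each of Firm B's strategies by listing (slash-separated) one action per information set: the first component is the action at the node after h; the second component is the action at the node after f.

6

Row for hLey (columns W/Hi, W/Mid, D/Hi, D/Mid): (3,5) (3,5) (4,2) (4,2).
Under hLey, Firm A's choice at the node after f-Hi and at the node after f-Mid can never be reached regardless of what Firm B does, so varying those choices leaves every outcome unchanged.
Holding the reachable choices fixed and varying the unreachable ones freely already gives 2 × 3 = 6 equivalent strategies.
No other strategy reproduces this row, so those 6 are the full class: hLax, hLay, hLaw, hLex, hLey, hLew.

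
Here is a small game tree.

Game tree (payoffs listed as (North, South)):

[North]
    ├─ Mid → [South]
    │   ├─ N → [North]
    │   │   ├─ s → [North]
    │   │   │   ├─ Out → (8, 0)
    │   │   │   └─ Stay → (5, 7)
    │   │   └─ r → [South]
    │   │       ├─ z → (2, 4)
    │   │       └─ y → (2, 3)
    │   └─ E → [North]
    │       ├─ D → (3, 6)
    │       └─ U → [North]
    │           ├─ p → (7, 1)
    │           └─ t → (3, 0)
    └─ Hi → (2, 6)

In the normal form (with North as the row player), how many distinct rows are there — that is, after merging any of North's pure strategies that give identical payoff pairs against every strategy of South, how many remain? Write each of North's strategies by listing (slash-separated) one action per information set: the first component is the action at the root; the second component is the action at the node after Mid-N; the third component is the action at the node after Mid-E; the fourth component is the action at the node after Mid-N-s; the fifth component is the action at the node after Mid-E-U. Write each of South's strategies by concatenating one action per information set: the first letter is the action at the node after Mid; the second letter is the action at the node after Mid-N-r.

North has 32 pure strategies: Mid/s/D/Out/p, Mid/s/D/Out/t, Mid/s/D/Stay/p, Mid/s/D/Stay/t, Mid/s/U/Out/p, Mid/s/U/Out/t, Mid/s/U/Stay/p, Mid/s/U/Stay/t, Mid/r/D/Out/p, Mid/r/D/Out/t, Mid/r/D/Stay/p, Mid/r/D/Stay/t, Mid/r/U/Out/p, Mid/r/U/Out/t, Mid/r/U/Stay/p, Mid/r/U/Stay/t, Hi/s/D/Out/p, Hi/s/D/Out/t, Hi/s/D/Stay/p, Hi/s/D/Stay/t, Hi/s/U/Out/p, Hi/s/U/Out/t, Hi/s/U/Stay/p, Hi/s/U/Stay/t, Hi/r/D/Out/p, Hi/r/D/Out/t, Hi/r/D/Stay/p, Hi/r/D/Stay/t, Hi/r/U/Out/p, Hi/r/U/Out/t, Hi/r/U/Stay/p, Hi/r/U/Stay/t. Columns: Nz, Ny, Ez, Ey.
{Mid/s/D/Out/p, Mid/s/D/Out/t} → row (8,0) (8,0) (3,6) (3,6)
{Mid/s/D/Stay/p, Mid/s/D/Stay/t} → row (5,7) (5,7) (3,6) (3,6)
{Mid/s/U/Out/p} → row (8,0) (8,0) (7,1) (7,1)
{Mid/s/U/Out/t} → row (8,0) (8,0) (3,0) (3,0)
{Mid/s/U/Stay/p} → row (5,7) (5,7) (7,1) (7,1)
{Mid/s/U/Stay/t} → row (5,7) (5,7) (3,0) (3,0)
{Mid/r/D/Out/p, Mid/r/D/Out/t, Mid/r/D/Stay/p, Mid/r/D/Stay/t} → row (2,4) (2,3) (3,6) (3,6)
{Mid/r/U/Out/p, Mid/r/U/Stay/p} → row (2,4) (2,3) (7,1) (7,1)
{Mid/r/U/Out/t, Mid/r/U/Stay/t} → row (2,4) (2,3) (3,0) (3,0)
{Hi/s/D/Out/p, Hi/s/D/Out/t, Hi/s/D/Stay/p, Hi/s/D/Stay/t, Hi/s/U/Out/p, Hi/s/U/Out/t, Hi/s/U/Stay/p, Hi/s/U/Stay/t, Hi/r/D/Out/p, Hi/r/D/Out/t, Hi/r/D/Stay/p, Hi/r/D/Stay/t, Hi/r/U/Out/p, Hi/r/U/Out/t, Hi/r/U/Stay/p, Hi/r/U/Stay/t} → row (2,6) (2,6) (2,6) (2,6)
That's 10 distinct rows out of 32 strategies.

10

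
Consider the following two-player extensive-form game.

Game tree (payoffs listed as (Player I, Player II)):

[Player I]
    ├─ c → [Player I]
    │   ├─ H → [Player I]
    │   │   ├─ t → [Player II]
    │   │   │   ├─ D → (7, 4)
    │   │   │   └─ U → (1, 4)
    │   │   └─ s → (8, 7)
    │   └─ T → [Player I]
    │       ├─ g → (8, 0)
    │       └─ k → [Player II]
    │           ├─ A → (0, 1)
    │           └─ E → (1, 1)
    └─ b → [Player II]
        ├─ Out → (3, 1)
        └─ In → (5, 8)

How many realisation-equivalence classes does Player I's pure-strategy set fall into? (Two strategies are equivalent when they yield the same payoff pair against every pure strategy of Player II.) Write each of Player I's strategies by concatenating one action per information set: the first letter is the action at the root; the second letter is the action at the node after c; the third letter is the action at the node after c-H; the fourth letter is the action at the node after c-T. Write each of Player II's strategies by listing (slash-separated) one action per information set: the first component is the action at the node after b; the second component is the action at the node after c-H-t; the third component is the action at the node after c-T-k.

5

Player I has 16 pure strategies: cHtg, cHtk, cHsg, cHsk, cTtg, cTtk, cTsg, cTsk, bHtg, bHtk, bHsg, bHsk, bTtg, bTtk, bTsg, bTsk. Columns: Out/D/A, Out/D/E, Out/U/A, Out/U/E, In/D/A, In/D/E, In/U/A, In/U/E.
{cHtg, cHtk} → row (7,4) (7,4) (1,4) (1,4) (7,4) (7,4) (1,4) (1,4)
{cHsg, cHsk} → row (8,7) (8,7) (8,7) (8,7) (8,7) (8,7) (8,7) (8,7)
{cTtg, cTsg} → row (8,0) (8,0) (8,0) (8,0) (8,0) (8,0) (8,0) (8,0)
{cTtk, cTsk} → row (0,1) (1,1) (0,1) (1,1) (0,1) (1,1) (0,1) (1,1)
{bHtg, bHtk, bHsg, bHsk, bTtg, bTtk, bTsg, bTsk} → row (3,1) (3,1) (3,1) (3,1) (5,8) (5,8) (5,8) (5,8)
That's 5 distinct rows out of 16 strategies.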